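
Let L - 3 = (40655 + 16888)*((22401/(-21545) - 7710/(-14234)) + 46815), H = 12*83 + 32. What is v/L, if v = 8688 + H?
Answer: 744905146370/206531536648357857 ≈ 3.6067e-6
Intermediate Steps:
H = 1028 (H = 996 + 32 = 1028)
L = 413063073296715714/153335765 (L = 3 + (40655 + 16888)*((22401/(-21545) - 7710/(-14234)) + 46815) = 3 + 57543*((22401*(-1/21545) - 7710*(-1/14234)) + 46815) = 3 + 57543*((-22401/21545 + 3855/7117) + 46815) = 3 + 57543*(-76371942/153335765 + 46815) = 3 + 57543*(7178337466533/153335765) = 3 + 413063072836708419/153335765 = 413063073296715714/153335765 ≈ 2.6938e+9)
v = 9716 (v = 8688 + 1028 = 9716)
v/L = 9716/(413063073296715714/153335765) = 9716*(153335765/413063073296715714) = 744905146370/206531536648357857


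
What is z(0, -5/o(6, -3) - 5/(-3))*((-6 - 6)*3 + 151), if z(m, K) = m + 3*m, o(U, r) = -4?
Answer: 0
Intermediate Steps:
z(m, K) = 4*m
z(0, -5/o(6, -3) - 5/(-3))*((-6 - 6)*3 + 151) = (4*0)*((-6 - 6)*3 + 151) = 0*(-12*3 + 151) = 0*(-36 + 151) = 0*115 = 0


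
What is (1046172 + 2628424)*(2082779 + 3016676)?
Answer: 18738436945180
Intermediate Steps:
(1046172 + 2628424)*(2082779 + 3016676) = 3674596*5099455 = 18738436945180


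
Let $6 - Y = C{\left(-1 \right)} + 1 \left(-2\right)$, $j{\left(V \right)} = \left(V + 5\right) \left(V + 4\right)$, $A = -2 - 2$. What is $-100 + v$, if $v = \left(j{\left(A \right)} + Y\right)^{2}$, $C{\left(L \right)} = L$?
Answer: $-19$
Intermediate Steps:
$A = -4$
$j{\left(V \right)} = \left(4 + V\right) \left(5 + V\right)$ ($j{\left(V \right)} = \left(5 + V\right) \left(4 + V\right) = \left(4 + V\right) \left(5 + V\right)$)
$Y = 9$ ($Y = 6 - \left(-1 + 1 \left(-2\right)\right) = 6 - \left(-1 - 2\right) = 6 - -3 = 6 + 3 = 9$)
$v = 81$ ($v = \left(\left(20 + \left(-4\right)^{2} + 9 \left(-4\right)\right) + 9\right)^{2} = \left(\left(20 + 16 - 36\right) + 9\right)^{2} = \left(0 + 9\right)^{2} = 9^{2} = 81$)
$-100 + v = -100 + 81 = -19$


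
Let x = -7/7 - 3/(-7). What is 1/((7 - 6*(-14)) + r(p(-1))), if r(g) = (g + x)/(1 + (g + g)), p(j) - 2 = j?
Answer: 7/638 ≈ 0.010972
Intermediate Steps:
p(j) = 2 + j
x = -4/7 (x = -7*1/7 - 3*(-1/7) = -1 + 3/7 = -4/7 ≈ -0.57143)
r(g) = (-4/7 + g)/(1 + 2*g) (r(g) = (g - 4/7)/(1 + (g + g)) = (-4/7 + g)/(1 + 2*g))
1/((7 - 6*(-14)) + r(p(-1))) = 1/((7 - 6*(-14)) + (-4 + 7*(2 - 1))/(7*(1 + 2*(2 - 1)))) = 1/((7 + 84) + (-4 + 7*1)/(7*(1 + 2*1))) = 1/(91 + (-4 + 7)/(7*(1 + 2))) = 1/(91 + (1/7)*3/3) = 1/(91 + (1/7)*(1/3)*3) = 1/(91 + 1/7) = 1/(638/7) = 7/638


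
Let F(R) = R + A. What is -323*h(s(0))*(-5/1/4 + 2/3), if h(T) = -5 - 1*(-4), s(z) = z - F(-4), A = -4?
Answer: -2261/12 ≈ -188.42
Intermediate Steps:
F(R) = -4 + R (F(R) = R - 4 = -4 + R)
s(z) = 8 + z (s(z) = z - (-4 - 4) = z - 1*(-8) = z + 8 = 8 + z)
h(T) = -1 (h(T) = -5 + 4 = -1)
-323*h(s(0))*(-5/1/4 + 2/3) = -(-323)*(-5/1/4 + 2/3) = -(-323)*(-5*1*(1/4) + 2*(1/3)) = -(-323)*(-5*1/4 + 2/3) = -(-323)*(-5/4 + 2/3) = -(-323)*(-7)/12 = -323*7/12 = -2261/12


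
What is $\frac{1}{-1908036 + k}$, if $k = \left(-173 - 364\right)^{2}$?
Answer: $- \frac{1}{1619667} \approx -6.1741 \cdot 10^{-7}$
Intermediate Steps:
$k = 288369$ ($k = \left(-173 - 364\right)^{2} = \left(-537\right)^{2} = 288369$)
$\frac{1}{-1908036 + k} = \frac{1}{-1908036 + 288369} = \frac{1}{-1619667} = - \frac{1}{1619667}$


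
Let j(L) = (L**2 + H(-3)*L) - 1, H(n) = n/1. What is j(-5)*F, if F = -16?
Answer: -624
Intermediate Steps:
H(n) = n (H(n) = n*1 = n)
j(L) = -1 + L**2 - 3*L (j(L) = (L**2 - 3*L) - 1 = -1 + L**2 - 3*L)
j(-5)*F = (-1 + (-5)**2 - 3*(-5))*(-16) = (-1 + 25 + 15)*(-16) = 39*(-16) = -624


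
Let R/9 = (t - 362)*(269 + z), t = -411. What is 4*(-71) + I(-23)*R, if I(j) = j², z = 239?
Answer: -1869568808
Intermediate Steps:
R = -3534156 (R = 9*((-411 - 362)*(269 + 239)) = 9*(-773*508) = 9*(-392684) = -3534156)
4*(-71) + I(-23)*R = 4*(-71) + (-23)²*(-3534156) = -284 + 529*(-3534156) = -284 - 1869568524 = -1869568808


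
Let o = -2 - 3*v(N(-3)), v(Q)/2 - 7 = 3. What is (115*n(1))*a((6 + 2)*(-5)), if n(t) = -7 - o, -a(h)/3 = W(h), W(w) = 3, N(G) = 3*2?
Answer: -56925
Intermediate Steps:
N(G) = 6
v(Q) = 20 (v(Q) = 14 + 2*3 = 14 + 6 = 20)
o = -62 (o = -2 - 3*20 = -2 - 60 = -62)
a(h) = -9 (a(h) = -3*3 = -9)
n(t) = 55 (n(t) = -7 - 1*(-62) = -7 + 62 = 55)
(115*n(1))*a((6 + 2)*(-5)) = (115*55)*(-9) = 6325*(-9) = -56925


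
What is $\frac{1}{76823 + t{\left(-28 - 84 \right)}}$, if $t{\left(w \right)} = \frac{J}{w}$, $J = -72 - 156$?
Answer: $\frac{28}{2151101} \approx 1.3017 \cdot 10^{-5}$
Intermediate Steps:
$J = -228$ ($J = -72 - 156 = -228$)
$t{\left(w \right)} = - \frac{228}{w}$
$\frac{1}{76823 + t{\left(-28 - 84 \right)}} = \frac{1}{76823 - \frac{228}{-28 - 84}} = \frac{1}{76823 - \frac{228}{-112}} = \frac{1}{76823 - - \frac{57}{28}} = \frac{1}{76823 + \frac{57}{28}} = \frac{1}{\frac{2151101}{28}} = \frac{28}{2151101}$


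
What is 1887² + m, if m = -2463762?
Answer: 1097007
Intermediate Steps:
1887² + m = 1887² - 2463762 = 3560769 - 2463762 = 1097007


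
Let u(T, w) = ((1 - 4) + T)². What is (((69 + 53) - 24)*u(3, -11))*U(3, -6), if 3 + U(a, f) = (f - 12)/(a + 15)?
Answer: 0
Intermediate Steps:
U(a, f) = -3 + (-12 + f)/(15 + a) (U(a, f) = -3 + (f - 12)/(a + 15) = -3 + (-12 + f)/(15 + a))
u(T, w) = (-3 + T)²
(((69 + 53) - 24)*u(3, -11))*U(3, -6) = (((69 + 53) - 24)*(-3 + 3)²)*((-57 - 6 - 3*3)/(15 + 3)) = ((122 - 24)*0²)*((-57 - 6 - 9)/18) = (98*0)*((1/18)*(-72)) = 0*(-4) = 0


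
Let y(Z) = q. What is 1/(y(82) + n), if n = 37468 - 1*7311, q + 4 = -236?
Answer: 1/29917 ≈ 3.3426e-5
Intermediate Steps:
q = -240 (q = -4 - 236 = -240)
y(Z) = -240
n = 30157 (n = 37468 - 7311 = 30157)
1/(y(82) + n) = 1/(-240 + 30157) = 1/29917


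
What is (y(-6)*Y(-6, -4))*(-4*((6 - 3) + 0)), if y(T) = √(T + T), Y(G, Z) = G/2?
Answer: 72*I*√3 ≈ 124.71*I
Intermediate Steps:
Y(G, Z) = G/2 (Y(G, Z) = G*(½) = G/2)
y(T) = √2*√T (y(T) = √(2*T) = √2*√T)
(y(-6)*Y(-6, -4))*(-4*((6 - 3) + 0)) = ((√2*√(-6))*((½)*(-6)))*(-4*((6 - 3) + 0)) = ((√2*(I*√6))*(-3))*(-4*(3 + 0)) = ((2*I*√3)*(-3))*(-4*3) = -6*I*√3*(-12) = 72*I*√3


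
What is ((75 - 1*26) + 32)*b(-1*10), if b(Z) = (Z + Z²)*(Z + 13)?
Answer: 21870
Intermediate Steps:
b(Z) = (13 + Z)*(Z + Z²) (b(Z) = (Z + Z²)*(13 + Z) = (13 + Z)*(Z + Z²))
((75 - 1*26) + 32)*b(-1*10) = ((75 - 1*26) + 32)*((-1*10)*(13 + (-1*10)² + 14*(-1*10))) = ((75 - 26) + 32)*(-10*(13 + (-10)² + 14*(-10))) = (49 + 32)*(-10*(13 + 100 - 140)) = 81*(-10*(-27)) = 81*270 = 21870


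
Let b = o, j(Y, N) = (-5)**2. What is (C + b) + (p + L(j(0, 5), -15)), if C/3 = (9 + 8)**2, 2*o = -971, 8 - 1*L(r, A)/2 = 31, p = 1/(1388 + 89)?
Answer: 991069/2954 ≈ 335.50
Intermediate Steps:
p = 1/1477 ≈ 0.00067705
j(Y, N) = 25
L(r, A) = -46 (L(r, A) = 16 - 2*31 = 16 - 62 = -46)
o = -971/2 (o = (1/2)*(-971) = -971/2 ≈ -485.50)
b = -971/2 ≈ -485.50
C = 867 (C = 3*(9 + 8)**2 = 3*17**2 = 3*289 = 867)
(C + b) + (p + L(j(0, 5), -15)) = (867 - 971/2) + (1/1477 - 46) = 763/2 - 67941/1477 = 991069/2954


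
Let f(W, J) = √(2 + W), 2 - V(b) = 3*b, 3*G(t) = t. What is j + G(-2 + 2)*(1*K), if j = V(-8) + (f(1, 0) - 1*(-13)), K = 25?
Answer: 39 + √3 ≈ 40.732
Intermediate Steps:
G(t) = t/3
V(b) = 2 - 3*b
j = 39 + √3 (j = (2 - 3*(-8)) + (√(2 + 1) - 1*(-13)) = (2 + 24) + (√3 + 13) = 26 + (13 + √3) = 39 + √3 ≈ 40.732)
j + G(-2 + 2)*(1*K) = (39 + √3) + ((-2 + 2)/3)*(1*25) = (39 + √3) + ((⅓)*0)*25 = (39 + √3) + 0*25 = (39 + √3) + 0 = 39 + √3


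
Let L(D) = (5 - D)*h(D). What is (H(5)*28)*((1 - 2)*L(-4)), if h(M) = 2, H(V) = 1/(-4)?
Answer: 126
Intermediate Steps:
H(V) = -1/4
L(D) = 10 - 2*D (L(D) = (5 - D)*2 = 10 - 2*D)
(H(5)*28)*((1 - 2)*L(-4)) = (-1/4*28)*((1 - 2)*(10 - 2*(-4))) = -(-7)*(10 + 8) = -(-7)*18 = -7*(-18) = 126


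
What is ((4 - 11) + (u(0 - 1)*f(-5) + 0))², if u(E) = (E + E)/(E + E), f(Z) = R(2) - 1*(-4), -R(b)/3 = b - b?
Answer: 9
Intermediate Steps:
R(b) = 0 (R(b) = -3*(b - b) = -3*0 = 0)
f(Z) = 4 (f(Z) = 0 - 1*(-4) = 0 + 4 = 4)
u(E) = 1 (u(E) = (2*E)/((2*E)) = (2*E)*(1/(2*E)) = 1)
((4 - 11) + (u(0 - 1)*f(-5) + 0))² = ((4 - 11) + (1*4 + 0))² = (-7 + (4 + 0))² = (-7 + 4)² = (-3)² = 9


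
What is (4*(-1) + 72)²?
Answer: 4624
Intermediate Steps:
(4*(-1) + 72)² = (-4 + 72)² = 68² = 4624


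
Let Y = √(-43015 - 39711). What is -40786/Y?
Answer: 20393*I*√82726/41363 ≈ 141.8*I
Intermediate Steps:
Y = I*√82726 (Y = √(-82726) = I*√82726 ≈ 287.62*I)
-40786/Y = -40786*(-I*√82726/82726) = -(-20393)*I*√82726/41363 = 20393*I*√82726/41363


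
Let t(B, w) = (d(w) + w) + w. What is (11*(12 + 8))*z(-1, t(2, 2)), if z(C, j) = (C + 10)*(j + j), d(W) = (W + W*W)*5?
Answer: 134640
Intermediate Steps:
d(W) = 5*W + 5*W² (d(W) = (W + W²)*5 = 5*W + 5*W²)
t(B, w) = 2*w + 5*w*(1 + w) (t(B, w) = (5*w*(1 + w) + w) + w = (w + 5*w*(1 + w)) + w = 2*w + 5*w*(1 + w))
z(C, j) = 2*j*(10 + C) (z(C, j) = (10 + C)*(2*j) = 2*j*(10 + C))
(11*(12 + 8))*z(-1, t(2, 2)) = (11*(12 + 8))*(2*(2*(7 + 5*2))*(10 - 1)) = (11*20)*(2*(2*(7 + 10))*9) = 220*(2*(2*17)*9) = 220*(2*34*9) = 220*612 = 134640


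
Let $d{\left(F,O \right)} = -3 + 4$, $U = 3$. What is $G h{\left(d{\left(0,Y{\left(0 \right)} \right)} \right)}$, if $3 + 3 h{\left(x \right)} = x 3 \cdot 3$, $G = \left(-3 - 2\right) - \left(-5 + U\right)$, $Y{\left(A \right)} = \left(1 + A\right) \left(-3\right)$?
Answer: $-6$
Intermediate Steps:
$Y{\left(A \right)} = -3 - 3 A$
$d{\left(F,O \right)} = 1$
$G = -3$ ($G = \left(-3 - 2\right) - \left(-5 + 3\right) = -5 - -2 = -5 + 2 = -3$)
$h{\left(x \right)} = -1 + 3 x$ ($h{\left(x \right)} = -1 + \frac{x 3 \cdot 3}{3} = -1 + \frac{3 x 3}{3} = -1 + \frac{9 x}{3} = -1 + 3 x$)
$G h{\left(d{\left(0,Y{\left(0 \right)} \right)} \right)} = - 3 \left(-1 + 3 \cdot 1\right) = - 3 \left(-1 + 3\right) = \left(-3\right) 2 = -6$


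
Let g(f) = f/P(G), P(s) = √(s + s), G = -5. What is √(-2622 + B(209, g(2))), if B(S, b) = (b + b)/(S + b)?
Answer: √10*√((-273999 + 262*I*√10)/(1045 - I*√10)) ≈ 5.9097e-5 - 51.205*I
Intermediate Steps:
P(s) = √2*√s (P(s) = √(2*s) = √2*√s)
g(f) = -I*f*√10/10 (g(f) = f/((√2*√(-5))) = f/((√2*(I*√5))) = f/((I*√10)) = f*(-I*√10/10) = -I*f*√10/10)
B(S, b) = 2*b/(S + b) (B(S, b) = (2*b)/(S + b) = 2*b/(S + b))
√(-2622 + B(209, g(2))) = √(-2622 + 2*(-⅒*I*2*√10)/(209 - ⅒*I*2*√10)) = √(-2622 + 2*(-I*√10/5)/(209 - I*√10/5)) = √(-2622 - 2*I*√10/(5*(209 - I*√10/5)))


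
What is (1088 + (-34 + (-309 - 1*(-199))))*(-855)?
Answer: -807120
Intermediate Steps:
(1088 + (-34 + (-309 - 1*(-199))))*(-855) = (1088 + (-34 + (-309 + 199)))*(-855) = (1088 + (-34 - 110))*(-855) = (1088 - 144)*(-855) = 944*(-855) = -807120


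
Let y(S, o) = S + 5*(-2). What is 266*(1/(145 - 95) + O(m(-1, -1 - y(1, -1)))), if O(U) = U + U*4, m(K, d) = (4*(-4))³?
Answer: -136191867/25 ≈ -5.4477e+6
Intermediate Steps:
y(S, o) = -10 + S (y(S, o) = S - 10 = -10 + S)
m(K, d) = -4096 (m(K, d) = (-16)³ = -4096)
O(U) = 5*U (O(U) = U + 4*U = 5*U)
266*(1/(145 - 95) + O(m(-1, -1 - y(1, -1)))) = 266*(1/(145 - 95) + 5*(-4096)) = 266*(1/50 - 20480) = 266*(-1023999/50) = -136191867/25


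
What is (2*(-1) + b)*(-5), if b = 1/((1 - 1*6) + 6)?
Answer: 5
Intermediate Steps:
b = 1 (b = 1/((1 - 6) + 6) = 1/(-5 + 6) = 1/1 = 1)
(2*(-1) + b)*(-5) = (2*(-1) + 1)*(-5) = (-2 + 1)*(-5) = -1*(-5) = 5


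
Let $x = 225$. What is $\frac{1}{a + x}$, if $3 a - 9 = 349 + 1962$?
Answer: $\frac{3}{2995} \approx 0.0010017$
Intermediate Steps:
$a = \frac{2320}{3}$ ($a = 3 + \frac{349 + 1962}{3} = 3 + \frac{1}{3} \cdot 2311 = 3 + \frac{2311}{3} = \frac{2320}{3} \approx 773.33$)
$\frac{1}{a + x} = \frac{1}{\frac{2320}{3} + 225} = \frac{1}{\frac{2995}{3}} = \frac{3}{2995}$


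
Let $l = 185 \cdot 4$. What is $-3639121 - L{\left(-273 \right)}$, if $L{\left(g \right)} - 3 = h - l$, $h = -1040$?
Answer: $-3637344$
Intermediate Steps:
$l = 740$
$L{\left(g \right)} = -1777$ ($L{\left(g \right)} = 3 - 1780 = -1777$)
$-3639121 - L{\left(-273 \right)} = -3639121 - -1777 = -3639121 + 1777 = -3637344$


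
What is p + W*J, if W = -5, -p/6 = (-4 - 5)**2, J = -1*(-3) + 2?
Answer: -511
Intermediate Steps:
J = 5 (J = 3 + 2 = 5)
p = -486 (p = -6*(-4 - 5)**2 = -6*(-9)**2 = -6*81 = -486)
p + W*J = -486 - 5*5 = -486 - 25 = -511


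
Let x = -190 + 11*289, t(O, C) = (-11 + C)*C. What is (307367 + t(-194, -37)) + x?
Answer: 312132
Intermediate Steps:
t(O, C) = C*(-11 + C)
x = 2989 (x = -190 + 3179 = 2989)
(307367 + t(-194, -37)) + x = (307367 - 37*(-11 - 37)) + 2989 = (307367 - 37*(-48)) + 2989 = (307367 + 1776) + 2989 = 309143 + 2989 = 312132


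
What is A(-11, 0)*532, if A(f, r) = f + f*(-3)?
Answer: 11704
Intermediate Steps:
A(f, r) = -2*f (A(f, r) = f - 3*f = -2*f)
A(-11, 0)*532 = -2*(-11)*532 = 22*532 = 11704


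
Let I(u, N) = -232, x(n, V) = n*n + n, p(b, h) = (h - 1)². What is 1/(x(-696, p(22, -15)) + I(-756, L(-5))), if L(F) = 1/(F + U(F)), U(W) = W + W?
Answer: 1/483488 ≈ 2.0683e-6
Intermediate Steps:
p(b, h) = (-1 + h)²
U(W) = 2*W
x(n, V) = n + n² (x(n, V) = n² + n = n + n²)
L(F) = 1/(3*F) (L(F) = 1/(F + 2*F) = 1/(3*F))
1/(x(-696, p(22, -15)) + I(-756, L(-5))) = 1/(-696*(1 - 696) - 232) = 1/(-696*(-695) - 232) = 1/(483720 - 232) = 1/483488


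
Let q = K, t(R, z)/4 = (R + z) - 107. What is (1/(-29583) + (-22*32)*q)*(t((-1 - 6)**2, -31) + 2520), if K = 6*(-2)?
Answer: 540820784012/29583 ≈ 1.8281e+7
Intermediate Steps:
t(R, z) = -428 + 4*R + 4*z (t(R, z) = 4*((R + z) - 107) = 4*(-107 + R + z) = -428 + 4*R + 4*z)
K = -12
q = -12
(1/(-29583) + (-22*32)*q)*(t((-1 - 6)**2, -31) + 2520) = (1/(-29583) - 22*32*(-12))*((-428 + 4*(-1 - 6)**2 + 4*(-31)) + 2520) = (-1/29583 - 704*(-12))*((-428 + 4*(-7)**2 - 124) + 2520) = (-1/29583 + 8448)*((-428 + 4*49 - 124) + 2520) = 249917183*((-428 + 196 - 124) + 2520)/29583 = 249917183*(-356 + 2520)/29583 = (249917183/29583)*2164 = 540820784012/29583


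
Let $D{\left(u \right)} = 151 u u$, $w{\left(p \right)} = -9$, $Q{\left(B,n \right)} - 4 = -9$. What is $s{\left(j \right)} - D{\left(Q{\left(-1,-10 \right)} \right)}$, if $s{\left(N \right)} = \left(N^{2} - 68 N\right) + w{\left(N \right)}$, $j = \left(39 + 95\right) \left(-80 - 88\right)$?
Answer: $508317176$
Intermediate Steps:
$Q{\left(B,n \right)} = -5$ ($Q{\left(B,n \right)} = 4 - 9 = -5$)
$j = -22512$ ($j = 134 \left(-168\right) = -22512$)
$s{\left(N \right)} = -9 + N^{2} - 68 N$ ($s{\left(N \right)} = \left(N^{2} - 68 N\right) - 9 = -9 + N^{2} - 68 N$)
$D{\left(u \right)} = 151 u^{2}$
$s{\left(j \right)} - D{\left(Q{\left(-1,-10 \right)} \right)} = \left(-9 + \left(-22512\right)^{2} - -1530816\right) - 151 \left(-5\right)^{2} = \left(-9 + 506790144 + 1530816\right) - 151 \cdot 25 = 508320951 - 3775 = 508317176$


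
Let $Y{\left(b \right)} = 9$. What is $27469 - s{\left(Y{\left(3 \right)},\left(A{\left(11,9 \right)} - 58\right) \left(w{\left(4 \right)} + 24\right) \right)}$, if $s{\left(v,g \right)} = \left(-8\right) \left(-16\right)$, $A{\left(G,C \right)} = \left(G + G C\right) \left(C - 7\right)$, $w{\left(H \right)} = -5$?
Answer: $27341$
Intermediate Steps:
$A{\left(G,C \right)} = \left(-7 + C\right) \left(G + C G\right)$ ($A{\left(G,C \right)} = \left(G + C G\right) \left(-7 + C\right) = \left(-7 + C\right) \left(G + C G\right)$)
$s{\left(v,g \right)} = 128$
$27469 - s{\left(Y{\left(3 \right)},\left(A{\left(11,9 \right)} - 58\right) \left(w{\left(4 \right)} + 24\right) \right)} = 27469 - 128 = 27341$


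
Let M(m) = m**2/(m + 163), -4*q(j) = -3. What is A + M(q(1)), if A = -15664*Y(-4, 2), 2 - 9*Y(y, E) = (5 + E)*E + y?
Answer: 328317521/23580 ≈ 13924.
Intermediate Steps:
q(j) = 3/4 (q(j) = -1/4*(-3) = 3/4)
Y(y, E) = 2/9 - y/9 - E*(5 + E)/9 (Y(y, E) = 2/9 - ((5 + E)*E + y)/9 = 2/9 - (E*(5 + E) + y)/9 = 2/9 - (y + E*(5 + E))/9 = 2/9 + (-y/9 - E*(5 + E)/9) = 2/9 - y/9 - E*(5 + E)/9)
A = 125312/9 (A = -15664*(2/9 - 5/9*2 - 1/9*(-4) - 1/9*2**2) = -15664*(2/9 - 10/9 + 4/9 - 1/9*4) = -15664*(2/9 - 10/9 + 4/9 - 4/9) = -15664*(-8/9) = 125312/9 ≈ 13924.)
M(m) = m**2/(163 + m)
A + M(q(1)) = 125312/9 + (3/4)**2/(163 + 3/4) = 125312/9 + 9/(16*(655/4)) = 125312/9 + (9/16)*(4/655) = 125312/9 + 9/2620 = 328317521/23580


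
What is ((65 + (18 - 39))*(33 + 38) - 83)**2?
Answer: 9247681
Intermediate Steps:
((65 + (18 - 39))*(33 + 38) - 83)**2 = ((65 - 21)*71 - 83)**2 = (44*71 - 83)**2 = (3124 - 83)**2 = 3041**2 = 9247681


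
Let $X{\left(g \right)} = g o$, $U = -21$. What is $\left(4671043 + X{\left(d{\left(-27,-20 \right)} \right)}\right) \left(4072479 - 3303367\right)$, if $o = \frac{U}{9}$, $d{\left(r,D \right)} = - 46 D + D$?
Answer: $3590940088616$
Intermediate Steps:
$d{\left(r,D \right)} = - 45 D$
$o = - \frac{7}{3}$ ($o = - \frac{21}{9} = \left(-21\right) \frac{1}{9} = - \frac{7}{3} \approx -2.3333$)
$X{\left(g \right)} = - \frac{7 g}{3}$ ($X{\left(g \right)} = g \left(- \frac{7}{3}\right) = - \frac{7 g}{3}$)
$\left(4671043 + X{\left(d{\left(-27,-20 \right)} \right)}\right) \left(4072479 - 3303367\right) = \left(4671043 - \frac{7 \left(\left(-45\right) \left(-20\right)\right)}{3}\right) \left(4072479 - 3303367\right) = \left(4671043 - 2100\right) 769112 = 4668943 \cdot 769112 = 3590940088616$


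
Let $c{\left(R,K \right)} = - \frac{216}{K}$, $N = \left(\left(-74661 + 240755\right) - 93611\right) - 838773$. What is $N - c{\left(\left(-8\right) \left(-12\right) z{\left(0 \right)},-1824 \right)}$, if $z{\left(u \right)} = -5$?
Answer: $- \frac{58238049}{76} \approx -7.6629 \cdot 10^{5}$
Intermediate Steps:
$N = -766290$ ($N = \left(166094 - 93611\right) - 838773 = 72483 - 838773 = -766290$)
$N - c{\left(\left(-8\right) \left(-12\right) z{\left(0 \right)},-1824 \right)} = -766290 - - \frac{216}{-1824} = -766290 - \left(-216\right) \left(- \frac{1}{1824}\right) = -766290 - \frac{9}{76} = - \frac{58238049}{76}$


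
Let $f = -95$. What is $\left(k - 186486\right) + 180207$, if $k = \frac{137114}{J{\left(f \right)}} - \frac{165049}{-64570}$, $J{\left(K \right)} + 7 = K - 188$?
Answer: $- \frac{12638174547}{1872530} \approx -6749.3$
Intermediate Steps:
$J{\left(K \right)} = -195 + K$ ($J{\left(K \right)} = -7 + \left(K - 188\right) = -7 + \left(-188 + K\right) = -195 + K$)
$k = - \frac{880558677}{1872530}$ ($k = \frac{137114}{-195 - 95} - \frac{165049}{-64570} = \frac{137114}{-290} - - \frac{165049}{64570} = 137114 \left(- \frac{1}{290}\right) + \frac{165049}{64570} = - \frac{68557}{145} + \frac{165049}{64570} = - \frac{880558677}{1872530} \approx -470.25$)
$\left(k - 186486\right) + 180207 = \left(- \frac{880558677}{1872530} - 186486\right) + 180207 = - \frac{350081188257}{1872530} + 180207 = - \frac{12638174547}{1872530}$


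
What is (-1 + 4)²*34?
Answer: 306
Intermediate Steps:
(-1 + 4)²*34 = 3²*34 = 9*34 = 306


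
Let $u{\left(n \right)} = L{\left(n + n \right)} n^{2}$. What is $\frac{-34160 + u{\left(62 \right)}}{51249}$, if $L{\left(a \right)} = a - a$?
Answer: $- \frac{34160}{51249} \approx -0.66655$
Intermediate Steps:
$L{\left(a \right)} = 0$
$u{\left(n \right)} = 0$ ($u{\left(n \right)} = 0 n^{2} = 0$)
$\frac{-34160 + u{\left(62 \right)}}{51249} = \frac{-34160 + 0}{51249} = \left(-34160\right) \frac{1}{51249} = - \frac{34160}{51249}$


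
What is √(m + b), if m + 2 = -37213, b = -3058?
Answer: I*√40273 ≈ 200.68*I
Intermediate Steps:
m = -37215 (m = -2 - 37213 = -37215)
√(m + b) = √(-37215 - 3058) = √(-40273) = I*√40273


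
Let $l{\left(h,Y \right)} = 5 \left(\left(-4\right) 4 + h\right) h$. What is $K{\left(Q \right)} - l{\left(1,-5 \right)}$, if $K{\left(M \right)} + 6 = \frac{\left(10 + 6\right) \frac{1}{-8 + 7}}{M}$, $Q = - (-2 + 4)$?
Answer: $77$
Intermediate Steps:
$l{\left(h,Y \right)} = h \left(-80 + 5 h\right)$ ($l{\left(h,Y \right)} = 5 \left(-16 + h\right) h = \left(-80 + 5 h\right) h = h \left(-80 + 5 h\right)$)
$Q = -2$ ($Q = \left(-1\right) 2 = -2$)
$K{\left(M \right)} = -6 - \frac{16}{M}$ ($K{\left(M \right)} = -6 + \frac{\left(10 + 6\right) \frac{1}{-8 + 7}}{M} = -6 + \frac{16 \frac{1}{-1}}{M} = -6 + \frac{16 \left(-1\right)}{M} = -6 - \frac{16}{M}$)
$K{\left(Q \right)} - l{\left(1,-5 \right)} = \left(-6 - \frac{16}{-2}\right) - 5 \cdot 1 \left(-16 + 1\right) = \left(-6 - -8\right) - 5 \cdot 1 \left(-15\right) = \left(-6 + 8\right) - -75 = 2 + 75 = 77$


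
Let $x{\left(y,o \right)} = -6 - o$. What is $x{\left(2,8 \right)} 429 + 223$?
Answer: $-5783$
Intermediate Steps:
$x{\left(2,8 \right)} 429 + 223 = \left(-6 - 8\right) 429 + 223 = \left(-14\right) 429 + 223 = -6006 + 223 = -5783$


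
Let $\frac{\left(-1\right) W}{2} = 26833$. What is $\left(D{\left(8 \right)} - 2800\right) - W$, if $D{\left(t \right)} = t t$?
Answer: $50930$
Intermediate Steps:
$W = -53666$ ($W = \left(-2\right) 26833 = -53666$)
$D{\left(t \right)} = t^{2}$
$\left(D{\left(8 \right)} - 2800\right) - W = \left(8^{2} - 2800\right) - -53666 = \left(64 - 2800\right) + 53666 = -2736 + 53666 = 50930$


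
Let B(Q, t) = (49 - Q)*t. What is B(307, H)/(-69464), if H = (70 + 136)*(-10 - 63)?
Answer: -969951/17366 ≈ -55.853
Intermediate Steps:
H = -15038 (H = 206*(-73) = -15038)
B(Q, t) = t*(49 - Q)
B(307, H)/(-69464) = -15038*(49 - 1*307)/(-69464) = -15038*(49 - 307)*(-1/69464) = -15038*(-258)*(-1/69464) = 3879804*(-1/69464) = -969951/17366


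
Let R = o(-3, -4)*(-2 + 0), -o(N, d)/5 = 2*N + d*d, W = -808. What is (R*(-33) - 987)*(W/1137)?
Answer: 1154632/379 ≈ 3046.5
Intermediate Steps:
o(N, d) = -10*N - 5*d**2 (o(N, d) = -5*(2*N + d*d) = -5*(2*N + d**2) = -5*(d**2 + 2*N) = -10*N - 5*d**2)
R = 100 (R = (-10*(-3) - 5*(-4)**2)*(-2 + 0) = (30 - 5*16)*(-2) = (30 - 80)*(-2) = -50*(-2) = 100)
(R*(-33) - 987)*(W/1137) = (100*(-33) - 987)*(-808/1137) = (-3300 - 987)*(-808*1/1137) = -4287*(-808/1137) = 1154632/379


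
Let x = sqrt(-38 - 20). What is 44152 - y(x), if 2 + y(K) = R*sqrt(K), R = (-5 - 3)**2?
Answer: 44154 - 64*58**(1/4)*sqrt(I) ≈ 44029.0 - 124.89*I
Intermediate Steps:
R = 64 (R = (-8)**2 = 64)
x = I*sqrt(58) (x = sqrt(-58) = I*sqrt(58) ≈ 7.6158*I)
y(K) = -2 + 64*sqrt(K)
44152 - y(x) = 44152 - (-2 + 64*sqrt(I*sqrt(58))) = 44152 - (-2 + 64*(58**(1/4)*sqrt(I))) = 44152 - (-2 + 64*58**(1/4)*sqrt(I)) = 44152 + (2 - 64*58**(1/4)*sqrt(I)) = 44154 - 64*58**(1/4)*sqrt(I)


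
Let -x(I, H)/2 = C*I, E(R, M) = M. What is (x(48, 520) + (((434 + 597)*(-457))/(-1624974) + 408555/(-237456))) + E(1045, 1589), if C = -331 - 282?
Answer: 1295536572380195/21436657008 ≈ 60436.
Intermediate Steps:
C = -613
x(I, H) = 1226*I (x(I, H) = -(-1226)*I = 1226*I)
(x(48, 520) + (((434 + 597)*(-457))/(-1624974) + 408555/(-237456))) + E(1045, 1589) = (1226*48 + (((434 + 597)*(-457))/(-1624974) + 408555/(-237456))) + 1589 = (58848 + ((1031*(-457))*(-1/1624974) + 408555*(-1/237456))) + 1589 = (58848 + (-471167*(-1/1624974) - 45395/26384)) + 1589 = (58848 + (471167/1624974 - 45395/26384)) + 1589 = (58848 - 30667212301/21436657008) + 1589 = 1261473724394483/21436657008 + 1589 = 1295536572380195/21436657008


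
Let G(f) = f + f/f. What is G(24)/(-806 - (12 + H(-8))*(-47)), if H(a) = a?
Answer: -25/618 ≈ -0.040453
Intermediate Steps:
G(f) = 1 + f (G(f) = f + 1 = 1 + f)
G(24)/(-806 - (12 + H(-8))*(-47)) = (1 + 24)/(-806 - (12 - 8)*(-47)) = 25/(-806 - 4*(-47)) = 25/(-806 - 1*(-188)) = 25/(-806 + 188) = 25/(-618) = 25*(-1/618) = -25/618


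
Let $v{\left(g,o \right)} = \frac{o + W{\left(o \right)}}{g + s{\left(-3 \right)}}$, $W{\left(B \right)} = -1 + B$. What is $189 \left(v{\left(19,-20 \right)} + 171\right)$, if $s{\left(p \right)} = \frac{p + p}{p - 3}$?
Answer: $\frac{638631}{20} \approx 31932.0$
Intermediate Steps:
$s{\left(p \right)} = \frac{2 p}{-3 + p}$
$v{\left(g,o \right)} = \frac{-1 + 2 o}{1 + g}$ ($v{\left(g,o \right)} = \frac{o + \left(-1 + o\right)}{g + 2 \left(-3\right) \frac{1}{-3 - 3}} = \frac{-1 + 2 o}{g + 2 \left(-3\right) \frac{1}{-6}} = \frac{-1 + 2 o}{g + 2 \left(-3\right) \left(- \frac{1}{6}\right)} = \frac{-1 + 2 o}{g + 1} = \frac{-1 + 2 o}{1 + g}$)
$189 \left(v{\left(19,-20 \right)} + 171\right) = 189 \left(\frac{-1 + 2 \left(-20\right)}{1 + 19} + 171\right) = 189 \left(\frac{-1 - 40}{20} + 171\right) = 189 \left(\frac{1}{20} \left(-41\right) + 171\right) = 189 \left(- \frac{41}{20} + 171\right) = 189 \cdot \frac{3379}{20} = \frac{638631}{20}$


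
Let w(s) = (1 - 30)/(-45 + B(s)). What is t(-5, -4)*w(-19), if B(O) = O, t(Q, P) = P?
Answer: -29/16 ≈ -1.8125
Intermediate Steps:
w(s) = -29/(-45 + s) (w(s) = (1 - 30)/(-45 + s) = -29/(-45 + s))
t(-5, -4)*w(-19) = -(-116)/(-45 - 19) = -(-116)/(-64) = -(-116)*(-1)/64 = -4*29/64 = -29/16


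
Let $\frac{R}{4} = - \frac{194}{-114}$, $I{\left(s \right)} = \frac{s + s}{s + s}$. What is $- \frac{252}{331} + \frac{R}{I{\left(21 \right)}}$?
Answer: $\frac{114064}{18867} \approx 6.0457$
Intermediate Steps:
$I{\left(s \right)} = 1$ ($I{\left(s \right)} = \frac{2 s}{2 s} = 2 s \frac{1}{2 s} = 1$)
$R = \frac{388}{57}$ ($R = 4 \left(- \frac{194}{-114}\right) = 4 \left(\left(-194\right) \left(- \frac{1}{114}\right)\right) = 4 \cdot \frac{97}{57} = \frac{388}{57} \approx 6.807$)
$- \frac{252}{331} + \frac{R}{I{\left(21 \right)}} = - \frac{252}{331} + \frac{388}{57 \cdot 1} = \left(-252\right) \frac{1}{331} + \frac{388}{57} \cdot 1 = - \frac{252}{331} + \frac{388}{57} = \frac{114064}{18867}$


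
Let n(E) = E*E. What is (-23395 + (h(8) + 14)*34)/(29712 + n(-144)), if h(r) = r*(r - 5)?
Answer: -22103/50448 ≈ -0.43813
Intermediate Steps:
n(E) = E²
h(r) = r*(-5 + r)
(-23395 + (h(8) + 14)*34)/(29712 + n(-144)) = (-23395 + (8*(-5 + 8) + 14)*34)/(29712 + (-144)²) = (-23395 + (8*3 + 14)*34)/(29712 + 20736) = (-23395 + (24 + 14)*34)/50448 = (-23395 + 38*34)*(1/50448) = (-23395 + 1292)*(1/50448) = -22103*1/50448 = -22103/50448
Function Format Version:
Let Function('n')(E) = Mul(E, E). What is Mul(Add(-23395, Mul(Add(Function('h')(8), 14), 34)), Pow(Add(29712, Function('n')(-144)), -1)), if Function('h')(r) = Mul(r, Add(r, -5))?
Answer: Rational(-22103, 50448) ≈ -0.43813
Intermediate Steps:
Function('n')(E) = Pow(E, 2)
Function('h')(r) = Mul(r, Add(-5, r))
Mul(Add(-23395, Mul(Add(Function('h')(8), 14), 34)), Pow(Add(29712, Function('n')(-144)), -1)) = Mul(Add(-23395, Mul(Add(Mul(8, Add(-5, 8)), 14), 34)), Pow(Add(29712, Pow(-144, 2)), -1)) = Mul(Add(-23395, Mul(Add(Mul(8, 3), 14), 34)), Pow(Add(29712, 20736), -1)) = Mul(Add(-23395, Mul(Add(24, 14), 34)), Pow(50448, -1)) = Mul(Add(-23395, Mul(38, 34)), Rational(1, 50448)) = Mul(Add(-23395, 1292), Rational(1, 50448)) = Mul(-22103, Rational(1, 50448)) = Rational(-22103, 50448)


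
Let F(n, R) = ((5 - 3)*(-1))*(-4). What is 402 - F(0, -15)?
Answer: 394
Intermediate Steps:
F(n, R) = 8 (F(n, R) = (2*(-1))*(-4) = -2*(-4) = 8)
402 - F(0, -15) = 402 - 1*8 = 402 - 8 = 394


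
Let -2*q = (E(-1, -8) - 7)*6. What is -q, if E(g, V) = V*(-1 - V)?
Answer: -189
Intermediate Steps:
q = 189 (q = -(-1*(-8)*(1 - 8) - 7)*6/2 = -(-1*(-8)*(-7) - 7)*6/2 = -(-56 - 7)*6/2 = -(-63)*6/2 = -½*(-378) = 189)
-q = -1*189 = -189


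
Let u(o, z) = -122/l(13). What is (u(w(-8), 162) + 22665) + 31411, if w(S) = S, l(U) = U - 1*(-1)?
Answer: 378471/7 ≈ 54067.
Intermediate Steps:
l(U) = 1 + U (l(U) = U + 1 = 1 + U)
u(o, z) = -61/7 (u(o, z) = -122/(1 + 13) = -122/14 = -122*1/14 = -61/7)
(u(w(-8), 162) + 22665) + 31411 = (-61/7 + 22665) + 31411 = 158594/7 + 31411 = 378471/7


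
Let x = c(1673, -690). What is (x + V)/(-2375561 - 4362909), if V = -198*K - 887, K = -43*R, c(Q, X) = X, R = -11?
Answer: 95231/6738470 ≈ 0.014132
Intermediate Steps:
K = 473 (K = -43*(-11) = 473)
x = -690
V = -94541 (V = -198*473 - 887 = -93654 - 887 = -94541)
(x + V)/(-2375561 - 4362909) = (-690 - 94541)/(-2375561 - 4362909) = -95231/(-6738470) = -95231*(-1/6738470) = 95231/6738470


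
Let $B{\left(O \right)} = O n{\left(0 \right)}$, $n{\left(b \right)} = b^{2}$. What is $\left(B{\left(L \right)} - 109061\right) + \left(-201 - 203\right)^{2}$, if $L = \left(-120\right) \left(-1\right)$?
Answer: $54155$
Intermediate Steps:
$L = 120$
$B{\left(O \right)} = 0$ ($B{\left(O \right)} = O 0^{2} = O 0 = 0$)
$\left(B{\left(L \right)} - 109061\right) + \left(-201 - 203\right)^{2} = \left(0 - 109061\right) + \left(-201 - 203\right)^{2} = -109061 + \left(-201 - 203\right)^{2} = -109061 + \left(-404\right)^{2} = -109061 + 163216 = 54155$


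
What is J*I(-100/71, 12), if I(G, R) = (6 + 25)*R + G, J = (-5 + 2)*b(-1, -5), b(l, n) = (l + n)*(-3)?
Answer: -1420848/71 ≈ -20012.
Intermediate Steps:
b(l, n) = -3*l - 3*n
J = -54 (J = (-5 + 2)*(-3*(-1) - 3*(-5)) = -3*(3 + 15) = -3*18 = -54)
I(G, R) = G + 31*R (I(G, R) = 31*R + G = G + 31*R)
J*I(-100/71, 12) = -54*(-100/71 + 31*12) = -54*(-100*1/71 + 372) = -54*(-100/71 + 372) = -54*26312/71 = -1420848/71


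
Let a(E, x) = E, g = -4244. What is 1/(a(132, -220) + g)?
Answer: -1/4112 ≈ -0.00024319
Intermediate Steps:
1/(a(132, -220) + g) = 1/(132 - 4244) = 1/(-4112) = -1/4112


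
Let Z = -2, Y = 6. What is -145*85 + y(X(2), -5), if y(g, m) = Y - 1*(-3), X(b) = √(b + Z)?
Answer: -12316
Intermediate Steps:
X(b) = √(-2 + b) (X(b) = √(b - 2) = √(-2 + b))
y(g, m) = 9 (y(g, m) = 6 - 1*(-3) = 6 + 3 = 9)
-145*85 + y(X(2), -5) = -145*85 + 9 = -12325 + 9 = -12316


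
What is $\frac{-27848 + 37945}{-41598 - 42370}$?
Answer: $- \frac{10097}{83968} \approx -0.12025$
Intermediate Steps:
$\frac{-27848 + 37945}{-41598 - 42370} = \frac{10097}{-83968} = 10097 \left(- \frac{1}{83968}\right) = - \frac{10097}{83968}$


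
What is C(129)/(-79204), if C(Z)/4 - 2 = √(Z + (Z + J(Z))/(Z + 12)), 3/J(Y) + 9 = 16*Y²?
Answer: -2/19801 - √251153413527487/27531330201 ≈ -0.00067663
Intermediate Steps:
J(Y) = 3/(-9 + 16*Y²)
C(Z) = 8 + 4*√(Z + (Z + 3/(-9 + 16*Z²))/(12 + Z)) (C(Z) = 8 + 4*√(Z + (Z + 3/(-9 + 16*Z²))/(Z + 12)) = 8 + 4*√(Z + (Z + 3/(-9 + 16*Z²))/(12 + Z)))
C(129)/(-79204) = (8 + 4*√((3 + 129*(-9 + 16*129²)*(13 + 129))/((-9 + 16*129²)*(12 + 129))))/(-79204) = (8 + 4*√((3 + 129*(-9 + 16*16641)*142)/((-9 + 16*16641)*141)))*(-1/79204) = (8 + 4*√((1/141)*(3 + 129*(-9 + 266256)*142)/(-9 + 266256)))*(-1/79204) = (8 + 4*√((1/141)*(3 + 129*266247*142)/266247))*(-1/79204) = (8 + 4*√((1/266247)*(1/141)*(3 + 4877112546)))*(-1/79204) = (8 + 4*√((1/266247)*(1/141)*4877112549))*(-1/79204) = (8 + 4*√(1625704183/12513609))*(-1/79204) = (8 + 4*(√251153413527487/1390401))*(-1/79204) = (8 + 4*√251153413527487/1390401)*(-1/79204) = -2/19801 - √251153413527487/27531330201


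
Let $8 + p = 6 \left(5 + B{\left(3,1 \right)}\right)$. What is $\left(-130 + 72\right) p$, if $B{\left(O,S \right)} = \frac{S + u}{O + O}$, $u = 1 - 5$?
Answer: $-1102$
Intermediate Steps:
$u = -4$ ($u = 1 - 5 = -4$)
$B{\left(O,S \right)} = \frac{-4 + S}{2 O}$ ($B{\left(O,S \right)} = \frac{S - 4}{O + O} = \frac{-4 + S}{2 O}$)
$p = 19$ ($p = -8 + 6 \left(5 + \frac{-4 + 1}{2 \cdot 3}\right) = -8 + 6 \left(5 + \frac{1}{2} \cdot \frac{1}{3} \left(-3\right)\right) = -8 + 6 \left(5 - \frac{1}{2}\right) = -8 + 6 \cdot \frac{9}{2} = -8 + 27 = 19$)
$\left(-130 + 72\right) p = \left(-130 + 72\right) 19 = \left(-58\right) 19 = -1102$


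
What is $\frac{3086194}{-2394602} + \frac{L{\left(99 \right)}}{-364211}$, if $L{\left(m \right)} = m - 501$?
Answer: $- \frac{561531586465}{436070194511} \approx -1.2877$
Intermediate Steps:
$L{\left(m \right)} = -501 + m$
$\frac{3086194}{-2394602} + \frac{L{\left(99 \right)}}{-364211} = \frac{3086194}{-2394602} + \frac{-501 + 99}{-364211} = 3086194 \left(- \frac{1}{2394602}\right) - - \frac{402}{364211} = - \frac{1543097}{1197301} + \frac{402}{364211} = - \frac{561531586465}{436070194511}$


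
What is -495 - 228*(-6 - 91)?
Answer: 21621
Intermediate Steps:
-495 - 228*(-6 - 91) = -495 - 228*(-97) = -495 + 22116 = 21621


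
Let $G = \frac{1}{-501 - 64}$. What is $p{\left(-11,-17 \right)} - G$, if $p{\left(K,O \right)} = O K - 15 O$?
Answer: $\frac{249731}{565} \approx 442.0$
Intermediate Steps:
$p{\left(K,O \right)} = - 15 O + K O$ ($p{\left(K,O \right)} = K O - 15 O = - 15 O + K O$)
$G = - \frac{1}{565}$ ($G = \frac{1}{-565} = - \frac{1}{565} \approx -0.0017699$)
$p{\left(-11,-17 \right)} - G = - 17 \left(-15 - 11\right) - - \frac{1}{565} = \left(-17\right) \left(-26\right) + \frac{1}{565} = 442 + \frac{1}{565} = \frac{249731}{565}$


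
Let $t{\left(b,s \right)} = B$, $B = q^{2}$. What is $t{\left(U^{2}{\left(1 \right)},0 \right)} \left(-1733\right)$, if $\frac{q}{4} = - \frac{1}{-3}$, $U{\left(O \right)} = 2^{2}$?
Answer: $- \frac{27728}{9} \approx -3080.9$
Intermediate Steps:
$U{\left(O \right)} = 4$
$q = \frac{4}{3}$ ($q = 4 \left(- \frac{1}{-3}\right) = 4 \left(\left(-1\right) \left(- \frac{1}{3}\right)\right) = 4 \cdot \frac{1}{3} = \frac{4}{3} \approx 1.3333$)
$B = \frac{16}{9}$ ($B = \left(\frac{4}{3}\right)^{2} = \frac{16}{9} \approx 1.7778$)
$t{\left(b,s \right)} = \frac{16}{9}$
$t{\left(U^{2}{\left(1 \right)},0 \right)} \left(-1733\right) = \frac{16}{9} \left(-1733\right) = - \frac{27728}{9}$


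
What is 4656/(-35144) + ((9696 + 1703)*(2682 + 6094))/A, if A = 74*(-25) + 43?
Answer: -439466333906/7938151 ≈ -55361.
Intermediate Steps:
A = -1807 (A = -1850 + 43 = -1807)
4656/(-35144) + ((9696 + 1703)*(2682 + 6094))/A = 4656/(-35144) + ((9696 + 1703)*(2682 + 6094))/(-1807) = 4656*(-1/35144) + (11399*8776)*(-1/1807) = -582/4393 + 100037624*(-1/1807) = -582/4393 - 100037624/1807 = -439466333906/7938151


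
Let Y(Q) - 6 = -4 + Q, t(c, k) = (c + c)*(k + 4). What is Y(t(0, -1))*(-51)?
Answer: -102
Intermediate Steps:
t(c, k) = 2*c*(4 + k) (t(c, k) = (2*c)*(4 + k) = 2*c*(4 + k))
Y(Q) = 2 + Q (Y(Q) = 6 + (-4 + Q) = 2 + Q)
Y(t(0, -1))*(-51) = (2 + 2*0*(4 - 1))*(-51) = (2 + 2*0*3)*(-51) = (2 + 0)*(-51) = 2*(-51) = -102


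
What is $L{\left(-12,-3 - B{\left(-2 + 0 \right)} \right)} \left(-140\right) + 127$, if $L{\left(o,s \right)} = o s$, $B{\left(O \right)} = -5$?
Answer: $3487$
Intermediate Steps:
$L{\left(-12,-3 - B{\left(-2 + 0 \right)} \right)} \left(-140\right) + 127 = - 12 \left(-3 - -5\right) \left(-140\right) + 127 = - 12 \left(-3 + 5\right) \left(-140\right) + 127 = \left(-12\right) 2 \left(-140\right) + 127 = \left(-24\right) \left(-140\right) + 127 = 3360 + 127 = 3487$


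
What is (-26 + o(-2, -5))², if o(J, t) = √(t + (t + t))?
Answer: (26 - I*√15)² ≈ 661.0 - 201.4*I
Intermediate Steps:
o(J, t) = √3*√t (o(J, t) = √(t + 2*t) = √(3*t) = √3*√t)
(-26 + o(-2, -5))² = (-26 + √3*√(-5))² = (-26 + √3*(I*√5))² = (-26 + I*√15)²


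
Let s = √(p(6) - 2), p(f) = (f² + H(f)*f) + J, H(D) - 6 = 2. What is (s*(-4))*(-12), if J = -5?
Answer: 48*√77 ≈ 421.20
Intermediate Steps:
H(D) = 8 (H(D) = 6 + 2 = 8)
p(f) = -5 + f² + 8*f (p(f) = (f² + 8*f) - 5 = -5 + f² + 8*f)
s = √77 (s = √((-5 + 6² + 8*6) - 2) = √((-5 + 36 + 48) - 2) = √(79 - 2) = √77 ≈ 8.7750)
(s*(-4))*(-12) = (√77*(-4))*(-12) = -4*√77*(-12) = 48*√77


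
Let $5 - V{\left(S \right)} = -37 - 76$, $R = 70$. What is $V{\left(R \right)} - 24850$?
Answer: $-24732$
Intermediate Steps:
$V{\left(S \right)} = 118$ ($V{\left(S \right)} = 5 - \left(-37 - 76\right) = 5 - -113 = 5 + 113 = 118$)
$V{\left(R \right)} - 24850 = 118 - 24850 = -24732$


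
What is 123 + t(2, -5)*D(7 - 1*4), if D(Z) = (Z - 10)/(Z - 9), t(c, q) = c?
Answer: 376/3 ≈ 125.33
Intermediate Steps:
D(Z) = (-10 + Z)/(-9 + Z)
123 + t(2, -5)*D(7 - 1*4) = 123 + 2*((-10 + (7 - 1*4))/(-9 + (7 - 1*4))) = 123 + 2*((-10 + (7 - 4))/(-9 + (7 - 4))) = 123 + 2*((-10 + 3)/(-9 + 3)) = 123 + 2*(-7/(-6)) = 123 + 2*(-⅙*(-7)) = 123 + 2*(7/6) = 123 + 7/3 = 376/3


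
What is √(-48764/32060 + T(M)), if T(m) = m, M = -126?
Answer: I*√8191979215/8015 ≈ 11.293*I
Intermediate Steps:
√(-48764/32060 + T(M)) = √(-48764/32060 - 126) = √(-48764*1/32060 - 126) = √(-12191/8015 - 126) = √(-1022081/8015) = I*√8191979215/8015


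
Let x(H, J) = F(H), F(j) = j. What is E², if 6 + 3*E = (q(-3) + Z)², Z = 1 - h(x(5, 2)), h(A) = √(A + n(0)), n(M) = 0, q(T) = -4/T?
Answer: 10420/729 - 1120*√5/243 ≈ 3.9874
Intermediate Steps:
x(H, J) = H
h(A) = √A (h(A) = √(A + 0) = √A)
Z = 1 - √5 ≈ -1.2361
E = -2 + (7/3 - √5)²/3 (E = -2 + (-4/(-3) + (1 - √5))²/3 = -2 + (-4*(-⅓) + (1 - √5))²/3 = -2 + (4/3 + (1 - √5))²/3 = -2 + (7/3 - √5)²/3 ≈ -1.9968)
E² = (40/27 - 14*√5/9)²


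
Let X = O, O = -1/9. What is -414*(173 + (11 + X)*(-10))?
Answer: -26542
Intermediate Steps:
O = -1/9 (O = -1*1/9 = -1/9 ≈ -0.11111)
X = -1/9 ≈ -0.11111
-414*(173 + (11 + X)*(-10)) = -414*(173 + (11 - 1/9)*(-10)) = -414*(173 + (98/9)*(-10)) = -414*(173 - 980/9) = -414*577/9 = -26542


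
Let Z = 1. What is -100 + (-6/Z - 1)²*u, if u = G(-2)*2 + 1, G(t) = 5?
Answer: 439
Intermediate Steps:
u = 11 (u = 5*2 + 1 = 10 + 1 = 11)
-100 + (-6/Z - 1)²*u = -100 + (-6/1 - 1)²*11 = -100 + (-6*1 - 1)²*11 = -100 + (-6 - 1)²*11 = -100 + (-7)²*11 = -100 + 49*11 = -100 + 539 = 439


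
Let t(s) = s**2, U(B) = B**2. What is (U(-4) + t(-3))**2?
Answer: 625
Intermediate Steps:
(U(-4) + t(-3))**2 = ((-4)**2 + (-3)**2)**2 = (16 + 9)**2 = 25**2 = 625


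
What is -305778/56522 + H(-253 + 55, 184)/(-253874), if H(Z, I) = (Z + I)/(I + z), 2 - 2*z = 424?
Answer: -523996514638/96858897039 ≈ -5.4099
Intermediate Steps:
z = -211 (z = 1 - 1/2*424 = 1 - 212 = -211)
H(Z, I) = (I + Z)/(-211 + I) (H(Z, I) = (Z + I)/(I - 211) = (I + Z)/(-211 + I))
-305778/56522 + H(-253 + 55, 184)/(-253874) = -305778/56522 + ((184 + (-253 + 55))/(-211 + 184))/(-253874) = -305778*1/56522 + ((184 - 198)/(-27))*(-1/253874) = -152889/28261 - 1/27*(-14)*(-1/253874) = -152889/28261 + (14/27)*(-1/253874) = -152889/28261 - 7/3427299 = -523996514638/96858897039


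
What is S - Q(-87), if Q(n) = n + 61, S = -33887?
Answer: -33861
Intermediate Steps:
Q(n) = 61 + n
S - Q(-87) = -33887 - (61 - 87) = -33887 - 1*(-26) = -33887 + 26 = -33861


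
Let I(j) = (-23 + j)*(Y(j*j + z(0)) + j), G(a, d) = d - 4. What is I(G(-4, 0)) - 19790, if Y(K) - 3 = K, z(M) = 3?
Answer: -20276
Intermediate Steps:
G(a, d) = -4 + d
Y(K) = 3 + K
I(j) = (-23 + j)*(6 + j + j**2) (I(j) = (-23 + j)*((3 + (j*j + 3)) + j) = (-23 + j)*((3 + (j**2 + 3)) + j) = (-23 + j)*((3 + (3 + j**2)) + j) = (-23 + j)*((6 + j**2) + j) = (-23 + j)*(6 + j + j**2))
I(G(-4, 0)) - 19790 = (-138 + (-4 + 0)**3 - 22*(-4 + 0)**2 - 17*(-4 + 0)) - 19790 = (-138 + (-4)**3 - 22*(-4)**2 - 17*(-4)) - 19790 = (-138 - 64 - 22*16 + 68) - 19790 = (-138 - 64 - 352 + 68) - 19790 = -486 - 19790 = -20276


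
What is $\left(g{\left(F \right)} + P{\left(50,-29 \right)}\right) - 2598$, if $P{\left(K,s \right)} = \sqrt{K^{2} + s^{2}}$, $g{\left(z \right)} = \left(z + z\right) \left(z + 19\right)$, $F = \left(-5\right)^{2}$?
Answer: $-398 + \sqrt{3341} \approx -340.2$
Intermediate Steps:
$F = 25$
$g{\left(z \right)} = 2 z \left(19 + z\right)$
$\left(g{\left(F \right)} + P{\left(50,-29 \right)}\right) - 2598 = \left(2 \cdot 25 \left(19 + 25\right) + \sqrt{50^{2} + \left(-29\right)^{2}}\right) - 2598 = \left(2 \cdot 25 \cdot 44 + \sqrt{2500 + 841}\right) - 2598 = \left(2200 + \sqrt{3341}\right) - 2598 = -398 + \sqrt{3341}$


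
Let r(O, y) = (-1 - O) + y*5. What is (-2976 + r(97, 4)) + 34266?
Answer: 31212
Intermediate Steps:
r(O, y) = -1 - O + 5*y (r(O, y) = (-1 - O) + 5*y = -1 - O + 5*y)
(-2976 + r(97, 4)) + 34266 = (-2976 + (-1 - 1*97 + 5*4)) + 34266 = (-2976 + (-1 - 97 + 20)) + 34266 = (-2976 - 78) + 34266 = -3054 + 34266 = 31212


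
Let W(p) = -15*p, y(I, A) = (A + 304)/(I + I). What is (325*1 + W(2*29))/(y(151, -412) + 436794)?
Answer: -16459/13191168 ≈ -0.0012477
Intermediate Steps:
y(I, A) = (304 + A)/(2*I) (y(I, A) = (304 + A)/((2*I)) = (304 + A)*(1/(2*I)) = (304 + A)/(2*I))
(325*1 + W(2*29))/(y(151, -412) + 436794) = (325*1 - 30*29)/((½)*(304 - 412)/151 + 436794) = (325 - 15*58)/((½)*(1/151)*(-108) + 436794) = (325 - 870)/(-54/151 + 436794) = -545/65955840/151 = -545*151/65955840 = -16459/13191168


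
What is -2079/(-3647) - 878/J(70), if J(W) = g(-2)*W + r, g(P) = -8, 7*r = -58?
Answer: 2191766/1036269 ≈ 2.1151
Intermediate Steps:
r = -58/7 (r = (⅐)*(-58) = -58/7 ≈ -8.2857)
J(W) = -58/7 - 8*W (J(W) = -8*W - 58/7 = -58/7 - 8*W)
-2079/(-3647) - 878/J(70) = -2079/(-3647) - 878/(-58/7 - 8*70) = -2079*(-1/3647) - 878/(-58/7 - 560) = 297/521 - 878/(-3978/7) = 297/521 - 878*(-7/3978) = 297/521 + 3073/1989 = 2191766/1036269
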